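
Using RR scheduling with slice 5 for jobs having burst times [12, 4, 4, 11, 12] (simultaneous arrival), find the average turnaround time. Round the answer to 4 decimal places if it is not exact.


Time quantum = 5
Execution trace:
  J1 runs 5 units, time = 5
  J2 runs 4 units, time = 9
  J3 runs 4 units, time = 13
  J4 runs 5 units, time = 18
  J5 runs 5 units, time = 23
  J1 runs 5 units, time = 28
  J4 runs 5 units, time = 33
  J5 runs 5 units, time = 38
  J1 runs 2 units, time = 40
  J4 runs 1 units, time = 41
  J5 runs 2 units, time = 43
Finish times: [40, 9, 13, 41, 43]
Average turnaround = 146/5 = 29.2

29.2


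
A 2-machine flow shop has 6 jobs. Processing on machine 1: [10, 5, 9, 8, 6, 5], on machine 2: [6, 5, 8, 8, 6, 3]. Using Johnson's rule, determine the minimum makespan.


Apply Johnson's rule:
  Group 1 (a <= b): [(2, 5, 5), (5, 6, 6), (4, 8, 8)]
  Group 2 (a > b): [(3, 9, 8), (1, 10, 6), (6, 5, 3)]
Optimal job order: [2, 5, 4, 3, 1, 6]
Schedule:
  Job 2: M1 done at 5, M2 done at 10
  Job 5: M1 done at 11, M2 done at 17
  Job 4: M1 done at 19, M2 done at 27
  Job 3: M1 done at 28, M2 done at 36
  Job 1: M1 done at 38, M2 done at 44
  Job 6: M1 done at 43, M2 done at 47
Makespan = 47

47


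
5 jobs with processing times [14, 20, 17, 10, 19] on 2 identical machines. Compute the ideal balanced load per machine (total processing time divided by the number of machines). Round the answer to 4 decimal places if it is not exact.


Total processing time = 14 + 20 + 17 + 10 + 19 = 80
Number of machines = 2
Ideal balanced load = 80 / 2 = 40.0

40.0


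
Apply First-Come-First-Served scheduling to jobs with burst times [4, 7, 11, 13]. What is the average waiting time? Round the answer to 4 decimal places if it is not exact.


FCFS order (as given): [4, 7, 11, 13]
Waiting times:
  Job 1: wait = 0
  Job 2: wait = 4
  Job 3: wait = 11
  Job 4: wait = 22
Sum of waiting times = 37
Average waiting time = 37/4 = 9.25

9.25


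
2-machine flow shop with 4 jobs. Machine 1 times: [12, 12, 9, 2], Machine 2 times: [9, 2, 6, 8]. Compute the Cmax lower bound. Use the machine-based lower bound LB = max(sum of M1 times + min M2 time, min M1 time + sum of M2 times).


LB1 = sum(M1 times) + min(M2 times) = 35 + 2 = 37
LB2 = min(M1 times) + sum(M2 times) = 2 + 25 = 27
Lower bound = max(LB1, LB2) = max(37, 27) = 37

37


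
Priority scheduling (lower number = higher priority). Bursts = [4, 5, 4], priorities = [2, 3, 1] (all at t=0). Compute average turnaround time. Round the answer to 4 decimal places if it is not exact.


Sort by priority (ascending = highest first):
Order: [(1, 4), (2, 4), (3, 5)]
Completion times:
  Priority 1, burst=4, C=4
  Priority 2, burst=4, C=8
  Priority 3, burst=5, C=13
Average turnaround = 25/3 = 8.3333

8.3333


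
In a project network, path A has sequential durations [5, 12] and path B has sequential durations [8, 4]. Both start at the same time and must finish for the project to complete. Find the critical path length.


Path A total = 5 + 12 = 17
Path B total = 8 + 4 = 12
Critical path = longest path = max(17, 12) = 17

17


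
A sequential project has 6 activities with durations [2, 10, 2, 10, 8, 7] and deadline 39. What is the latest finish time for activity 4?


LF(activity 4) = deadline - sum of successor durations
Successors: activities 5 through 6 with durations [8, 7]
Sum of successor durations = 15
LF = 39 - 15 = 24

24


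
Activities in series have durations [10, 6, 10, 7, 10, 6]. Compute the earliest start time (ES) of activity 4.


Activity 4 starts after activities 1 through 3 complete.
Predecessor durations: [10, 6, 10]
ES = 10 + 6 + 10 = 26

26


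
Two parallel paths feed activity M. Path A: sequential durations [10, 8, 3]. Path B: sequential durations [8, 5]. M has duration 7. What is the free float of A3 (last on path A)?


ES(A3) = sum of predecessors on chain A = 18
EF(A3) = ES + duration = 18 + 3 = 21
Successor of A3 is M. ES(M) = max(sum(A), sum(B)) = max(21, 13) = 21
Free float = ES(successor) - EF(current) = 21 - 21 = 0

0


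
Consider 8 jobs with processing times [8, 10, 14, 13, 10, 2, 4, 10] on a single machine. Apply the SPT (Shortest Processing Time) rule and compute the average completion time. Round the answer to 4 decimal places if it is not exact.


Sort jobs by processing time (SPT order): [2, 4, 8, 10, 10, 10, 13, 14]
Compute completion times sequentially:
  Job 1: processing = 2, completes at 2
  Job 2: processing = 4, completes at 6
  Job 3: processing = 8, completes at 14
  Job 4: processing = 10, completes at 24
  Job 5: processing = 10, completes at 34
  Job 6: processing = 10, completes at 44
  Job 7: processing = 13, completes at 57
  Job 8: processing = 14, completes at 71
Sum of completion times = 252
Average completion time = 252/8 = 31.5

31.5


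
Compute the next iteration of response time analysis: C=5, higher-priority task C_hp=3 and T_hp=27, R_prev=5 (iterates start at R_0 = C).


R_next = C + ceil(R_prev / T_hp) * C_hp
ceil(5 / 27) = ceil(0.1852) = 1
Interference = 1 * 3 = 3
R_next = 5 + 3 = 8

8


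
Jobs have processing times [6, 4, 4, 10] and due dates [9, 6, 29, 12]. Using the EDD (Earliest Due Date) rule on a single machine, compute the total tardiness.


Sort by due date (EDD order): [(4, 6), (6, 9), (10, 12), (4, 29)]
Compute completion times and tardiness:
  Job 1: p=4, d=6, C=4, tardiness=max(0,4-6)=0
  Job 2: p=6, d=9, C=10, tardiness=max(0,10-9)=1
  Job 3: p=10, d=12, C=20, tardiness=max(0,20-12)=8
  Job 4: p=4, d=29, C=24, tardiness=max(0,24-29)=0
Total tardiness = 9

9


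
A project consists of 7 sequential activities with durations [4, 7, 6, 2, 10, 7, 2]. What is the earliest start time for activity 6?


Activity 6 starts after activities 1 through 5 complete.
Predecessor durations: [4, 7, 6, 2, 10]
ES = 4 + 7 + 6 + 2 + 10 = 29

29


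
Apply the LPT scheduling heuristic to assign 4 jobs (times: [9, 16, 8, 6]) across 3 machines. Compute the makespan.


Sort jobs in decreasing order (LPT): [16, 9, 8, 6]
Assign each job to the least loaded machine:
  Machine 1: jobs [16], load = 16
  Machine 2: jobs [9], load = 9
  Machine 3: jobs [8, 6], load = 14
Makespan = max load = 16

16


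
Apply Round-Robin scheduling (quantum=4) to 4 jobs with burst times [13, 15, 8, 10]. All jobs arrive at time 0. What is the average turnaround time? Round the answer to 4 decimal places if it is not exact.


Time quantum = 4
Execution trace:
  J1 runs 4 units, time = 4
  J2 runs 4 units, time = 8
  J3 runs 4 units, time = 12
  J4 runs 4 units, time = 16
  J1 runs 4 units, time = 20
  J2 runs 4 units, time = 24
  J3 runs 4 units, time = 28
  J4 runs 4 units, time = 32
  J1 runs 4 units, time = 36
  J2 runs 4 units, time = 40
  J4 runs 2 units, time = 42
  J1 runs 1 units, time = 43
  J2 runs 3 units, time = 46
Finish times: [43, 46, 28, 42]
Average turnaround = 159/4 = 39.75

39.75


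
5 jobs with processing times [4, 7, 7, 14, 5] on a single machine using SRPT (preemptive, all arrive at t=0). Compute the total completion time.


Since all jobs arrive at t=0, SRPT equals SPT ordering.
SPT order: [4, 5, 7, 7, 14]
Completion times:
  Job 1: p=4, C=4
  Job 2: p=5, C=9
  Job 3: p=7, C=16
  Job 4: p=7, C=23
  Job 5: p=14, C=37
Total completion time = 4 + 9 + 16 + 23 + 37 = 89

89


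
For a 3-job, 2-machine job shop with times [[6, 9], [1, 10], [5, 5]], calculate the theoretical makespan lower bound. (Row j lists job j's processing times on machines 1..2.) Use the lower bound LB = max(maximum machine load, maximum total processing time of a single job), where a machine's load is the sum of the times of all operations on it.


Machine loads:
  Machine 1: 6 + 1 + 5 = 12
  Machine 2: 9 + 10 + 5 = 24
Max machine load = 24
Job totals:
  Job 1: 15
  Job 2: 11
  Job 3: 10
Max job total = 15
Lower bound = max(24, 15) = 24

24


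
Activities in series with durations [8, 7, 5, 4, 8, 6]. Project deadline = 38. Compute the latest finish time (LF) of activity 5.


LF(activity 5) = deadline - sum of successor durations
Successors: activities 6 through 6 with durations [6]
Sum of successor durations = 6
LF = 38 - 6 = 32

32


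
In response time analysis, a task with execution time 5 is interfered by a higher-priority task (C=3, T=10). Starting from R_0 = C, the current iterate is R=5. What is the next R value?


R_next = C + ceil(R_prev / T_hp) * C_hp
ceil(5 / 10) = ceil(0.5) = 1
Interference = 1 * 3 = 3
R_next = 5 + 3 = 8

8


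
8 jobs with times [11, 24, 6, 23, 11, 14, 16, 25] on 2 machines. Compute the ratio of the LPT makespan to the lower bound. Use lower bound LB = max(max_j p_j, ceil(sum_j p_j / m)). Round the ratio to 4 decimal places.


LPT order: [25, 24, 23, 16, 14, 11, 11, 6]
Machine loads after assignment: [66, 64]
LPT makespan = 66
Lower bound = max(max_job, ceil(total/2)) = max(25, 65) = 65
Ratio = 66 / 65 = 1.0154

1.0154


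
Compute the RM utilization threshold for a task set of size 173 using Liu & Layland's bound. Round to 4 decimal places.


Compute 2^(1/173) = 1.0040146684
Subtract 1: 1.0040146684 - 1 = 0.0040146684
Multiply by n: 173 * 0.0040146684 = 0.6945376332
Round to 4 dp: 0.6945

0.6945


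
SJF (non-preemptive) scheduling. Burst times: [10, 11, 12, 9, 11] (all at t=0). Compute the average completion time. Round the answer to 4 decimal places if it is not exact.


SJF order (ascending): [9, 10, 11, 11, 12]
Completion times:
  Job 1: burst=9, C=9
  Job 2: burst=10, C=19
  Job 3: burst=11, C=30
  Job 4: burst=11, C=41
  Job 5: burst=12, C=53
Average completion = 152/5 = 30.4

30.4


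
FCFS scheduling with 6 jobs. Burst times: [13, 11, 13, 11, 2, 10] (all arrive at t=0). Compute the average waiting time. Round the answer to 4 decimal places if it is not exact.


FCFS order (as given): [13, 11, 13, 11, 2, 10]
Waiting times:
  Job 1: wait = 0
  Job 2: wait = 13
  Job 3: wait = 24
  Job 4: wait = 37
  Job 5: wait = 48
  Job 6: wait = 50
Sum of waiting times = 172
Average waiting time = 172/6 = 28.6667

28.6667


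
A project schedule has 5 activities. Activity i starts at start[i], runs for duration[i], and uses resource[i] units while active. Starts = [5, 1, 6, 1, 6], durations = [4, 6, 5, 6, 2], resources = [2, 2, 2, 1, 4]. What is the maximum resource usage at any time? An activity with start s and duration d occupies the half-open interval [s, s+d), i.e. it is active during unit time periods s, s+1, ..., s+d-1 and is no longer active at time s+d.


Each activity i is active on [start_i, start_i + duration_i).
Compute total resource usage per time slot:
  t=0: active resources = [], total = 0
  t=1: active resources = [2, 1], total = 3
  t=2: active resources = [2, 1], total = 3
  t=3: active resources = [2, 1], total = 3
  t=4: active resources = [2, 1], total = 3
  t=5: active resources = [2, 2, 1], total = 5
  t=6: active resources = [2, 2, 2, 1, 4], total = 11
  t=7: active resources = [2, 2, 4], total = 8
  t=8: active resources = [2, 2], total = 4
  t=9: active resources = [2], total = 2
  t=10: active resources = [2], total = 2
Peak resource demand = 11

11


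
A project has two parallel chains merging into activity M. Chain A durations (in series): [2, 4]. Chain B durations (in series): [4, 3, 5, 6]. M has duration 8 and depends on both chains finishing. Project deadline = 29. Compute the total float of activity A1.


Forward pass: ES(A1) = sum of predecessors on chain A = 0
EF = ES + duration = 0 + 2 = 2
Backward pass: LF(M) = deadline = 29; LS(M) = 29 - 8 = 21
LF(A1) = LS(M) - sum(successors on chain A) = 21 - 4 = 17
LS = LF - duration = 17 - 2 = 15
Total float = LS - ES = 15 - 0 = 15

15


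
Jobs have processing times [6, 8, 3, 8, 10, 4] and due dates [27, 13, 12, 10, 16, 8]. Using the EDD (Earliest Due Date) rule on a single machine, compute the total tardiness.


Sort by due date (EDD order): [(4, 8), (8, 10), (3, 12), (8, 13), (10, 16), (6, 27)]
Compute completion times and tardiness:
  Job 1: p=4, d=8, C=4, tardiness=max(0,4-8)=0
  Job 2: p=8, d=10, C=12, tardiness=max(0,12-10)=2
  Job 3: p=3, d=12, C=15, tardiness=max(0,15-12)=3
  Job 4: p=8, d=13, C=23, tardiness=max(0,23-13)=10
  Job 5: p=10, d=16, C=33, tardiness=max(0,33-16)=17
  Job 6: p=6, d=27, C=39, tardiness=max(0,39-27)=12
Total tardiness = 44

44


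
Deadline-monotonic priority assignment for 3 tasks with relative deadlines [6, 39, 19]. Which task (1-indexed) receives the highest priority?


Sort tasks by relative deadline (ascending):
  Task 1: deadline = 6
  Task 3: deadline = 19
  Task 2: deadline = 39
Priority order (highest first): [1, 3, 2]
Highest priority task = 1

1


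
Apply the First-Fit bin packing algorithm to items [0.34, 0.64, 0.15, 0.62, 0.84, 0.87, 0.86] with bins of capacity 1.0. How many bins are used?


Place items sequentially using First-Fit:
  Item 0.34 -> new Bin 1
  Item 0.64 -> Bin 1 (now 0.98)
  Item 0.15 -> new Bin 2
  Item 0.62 -> Bin 2 (now 0.77)
  Item 0.84 -> new Bin 3
  Item 0.87 -> new Bin 4
  Item 0.86 -> new Bin 5
Total bins used = 5

5


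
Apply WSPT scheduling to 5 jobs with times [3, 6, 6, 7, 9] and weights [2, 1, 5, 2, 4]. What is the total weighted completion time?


Compute p/w ratios and sort ascending (WSPT): [(6, 5), (3, 2), (9, 4), (7, 2), (6, 1)]
Compute weighted completion times:
  Job (p=6,w=5): C=6, w*C=5*6=30
  Job (p=3,w=2): C=9, w*C=2*9=18
  Job (p=9,w=4): C=18, w*C=4*18=72
  Job (p=7,w=2): C=25, w*C=2*25=50
  Job (p=6,w=1): C=31, w*C=1*31=31
Total weighted completion time = 201

201


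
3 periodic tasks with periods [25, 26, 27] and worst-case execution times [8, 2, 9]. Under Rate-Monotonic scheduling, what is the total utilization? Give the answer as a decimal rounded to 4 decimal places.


Compute individual utilizations (exact fractions):
  Task 1: C/T = 8/25 (approx. 0.32)
  Task 2: C/T = 2/26 = 1/13 (approx. 0.0769)
  Task 3: C/T = 9/27 = 1/3 (approx. 0.3333)
Total utilization U = 8/25 + 1/13 + 1/3 = 712/975
Rounded to 4 decimal places: U = 0.7303
RM (Liu & Layland) bound for 3 tasks = 0.779763; compare with U = 712/975 (approx. 0.730256)
U <= bound, so schedulable by RM sufficient condition.

0.7303


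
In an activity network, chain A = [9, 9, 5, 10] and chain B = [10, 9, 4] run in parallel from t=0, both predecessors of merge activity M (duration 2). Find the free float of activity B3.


ES(B3) = sum of predecessors on chain B = 19
EF(B3) = ES + duration = 19 + 4 = 23
Successor of B3 is M. ES(M) = max(sum(A), sum(B)) = max(33, 23) = 33
Free float = ES(successor) - EF(current) = 33 - 23 = 10

10


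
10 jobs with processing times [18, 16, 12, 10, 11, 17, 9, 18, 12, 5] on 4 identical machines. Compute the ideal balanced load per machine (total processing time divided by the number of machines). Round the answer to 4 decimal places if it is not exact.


Total processing time = 18 + 16 + 12 + 10 + 11 + 17 + 9 + 18 + 12 + 5 = 128
Number of machines = 4
Ideal balanced load = 128 / 4 = 32.0

32.0


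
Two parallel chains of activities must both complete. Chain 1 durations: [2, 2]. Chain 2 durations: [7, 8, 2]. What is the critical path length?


Path A total = 2 + 2 = 4
Path B total = 7 + 8 + 2 = 17
Critical path = longest path = max(4, 17) = 17

17


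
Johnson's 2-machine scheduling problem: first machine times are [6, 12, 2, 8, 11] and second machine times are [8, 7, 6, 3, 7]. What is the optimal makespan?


Apply Johnson's rule:
  Group 1 (a <= b): [(3, 2, 6), (1, 6, 8)]
  Group 2 (a > b): [(2, 12, 7), (5, 11, 7), (4, 8, 3)]
Optimal job order: [3, 1, 2, 5, 4]
Schedule:
  Job 3: M1 done at 2, M2 done at 8
  Job 1: M1 done at 8, M2 done at 16
  Job 2: M1 done at 20, M2 done at 27
  Job 5: M1 done at 31, M2 done at 38
  Job 4: M1 done at 39, M2 done at 42
Makespan = 42

42


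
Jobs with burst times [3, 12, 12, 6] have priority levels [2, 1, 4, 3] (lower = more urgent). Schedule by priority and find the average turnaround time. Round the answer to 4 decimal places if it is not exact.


Sort by priority (ascending = highest first):
Order: [(1, 12), (2, 3), (3, 6), (4, 12)]
Completion times:
  Priority 1, burst=12, C=12
  Priority 2, burst=3, C=15
  Priority 3, burst=6, C=21
  Priority 4, burst=12, C=33
Average turnaround = 81/4 = 20.25

20.25


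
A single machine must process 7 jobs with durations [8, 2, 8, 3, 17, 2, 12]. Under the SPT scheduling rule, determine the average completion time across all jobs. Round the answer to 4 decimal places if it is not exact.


Sort jobs by processing time (SPT order): [2, 2, 3, 8, 8, 12, 17]
Compute completion times sequentially:
  Job 1: processing = 2, completes at 2
  Job 2: processing = 2, completes at 4
  Job 3: processing = 3, completes at 7
  Job 4: processing = 8, completes at 15
  Job 5: processing = 8, completes at 23
  Job 6: processing = 12, completes at 35
  Job 7: processing = 17, completes at 52
Sum of completion times = 138
Average completion time = 138/7 = 19.7143

19.7143


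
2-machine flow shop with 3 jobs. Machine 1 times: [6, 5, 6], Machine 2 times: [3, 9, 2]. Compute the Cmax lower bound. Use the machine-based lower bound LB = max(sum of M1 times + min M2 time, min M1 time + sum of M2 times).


LB1 = sum(M1 times) + min(M2 times) = 17 + 2 = 19
LB2 = min(M1 times) + sum(M2 times) = 5 + 14 = 19
Lower bound = max(LB1, LB2) = max(19, 19) = 19

19


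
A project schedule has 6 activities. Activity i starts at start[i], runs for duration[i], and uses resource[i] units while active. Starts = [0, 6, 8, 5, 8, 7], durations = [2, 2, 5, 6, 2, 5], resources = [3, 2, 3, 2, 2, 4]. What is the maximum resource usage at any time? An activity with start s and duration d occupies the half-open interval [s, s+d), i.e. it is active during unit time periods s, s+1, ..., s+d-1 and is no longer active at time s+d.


Each activity i is active on [start_i, start_i + duration_i).
Compute total resource usage per time slot:
  t=0: active resources = [3], total = 3
  t=1: active resources = [3], total = 3
  t=2: active resources = [], total = 0
  t=3: active resources = [], total = 0
  t=4: active resources = [], total = 0
  t=5: active resources = [2], total = 2
  t=6: active resources = [2, 2], total = 4
  t=7: active resources = [2, 2, 4], total = 8
  t=8: active resources = [3, 2, 2, 4], total = 11
  t=9: active resources = [3, 2, 2, 4], total = 11
  t=10: active resources = [3, 2, 4], total = 9
  t=11: active resources = [3, 4], total = 7
  t=12: active resources = [3], total = 3
Peak resource demand = 11

11


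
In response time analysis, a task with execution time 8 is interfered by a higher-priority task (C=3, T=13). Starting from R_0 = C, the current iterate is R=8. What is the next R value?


R_next = C + ceil(R_prev / T_hp) * C_hp
ceil(8 / 13) = ceil(0.6154) = 1
Interference = 1 * 3 = 3
R_next = 8 + 3 = 11

11


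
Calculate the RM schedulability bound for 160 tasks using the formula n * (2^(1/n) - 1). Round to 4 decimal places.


Compute 2^(1/160) = 1.0043415673
Subtract 1: 1.0043415673 - 1 = 0.0043415673
Multiply by n: 160 * 0.0043415673 = 0.6946507680
Round to 4 dp: 0.6947

0.6947


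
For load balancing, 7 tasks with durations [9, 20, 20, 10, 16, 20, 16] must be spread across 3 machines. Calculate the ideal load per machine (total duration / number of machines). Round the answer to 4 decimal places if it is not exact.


Total processing time = 9 + 20 + 20 + 10 + 16 + 20 + 16 = 111
Number of machines = 3
Ideal balanced load = 111 / 3 = 37.0

37.0


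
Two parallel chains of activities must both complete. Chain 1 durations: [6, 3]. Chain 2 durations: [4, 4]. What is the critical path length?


Path A total = 6 + 3 = 9
Path B total = 4 + 4 = 8
Critical path = longest path = max(9, 8) = 9

9


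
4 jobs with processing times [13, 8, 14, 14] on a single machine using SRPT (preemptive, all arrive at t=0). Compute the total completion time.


Since all jobs arrive at t=0, SRPT equals SPT ordering.
SPT order: [8, 13, 14, 14]
Completion times:
  Job 1: p=8, C=8
  Job 2: p=13, C=21
  Job 3: p=14, C=35
  Job 4: p=14, C=49
Total completion time = 8 + 21 + 35 + 49 = 113

113


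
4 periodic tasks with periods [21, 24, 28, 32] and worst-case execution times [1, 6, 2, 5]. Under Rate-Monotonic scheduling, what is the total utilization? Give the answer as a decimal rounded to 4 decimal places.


Compute individual utilizations (exact fractions):
  Task 1: C/T = 1/21 (approx. 0.0476)
  Task 2: C/T = 6/24 = 1/4 (approx. 0.25)
  Task 3: C/T = 2/28 = 1/14 (approx. 0.0714)
  Task 4: C/T = 5/32 (approx. 0.1563)
Total utilization U = 1/21 + 1/4 + 1/14 + 5/32 = 353/672
Rounded to 4 decimal places: U = 0.5253
RM (Liu & Layland) bound for 4 tasks = 0.756828; compare with U = 353/672 (approx. 0.525298)
U <= bound, so schedulable by RM sufficient condition.

0.5253


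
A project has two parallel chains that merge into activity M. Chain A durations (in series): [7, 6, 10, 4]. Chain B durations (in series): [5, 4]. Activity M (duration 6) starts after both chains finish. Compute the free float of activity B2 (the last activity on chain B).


ES(B2) = sum of predecessors on chain B = 5
EF(B2) = ES + duration = 5 + 4 = 9
Successor of B2 is M. ES(M) = max(sum(A), sum(B)) = max(27, 9) = 27
Free float = ES(successor) - EF(current) = 27 - 9 = 18

18


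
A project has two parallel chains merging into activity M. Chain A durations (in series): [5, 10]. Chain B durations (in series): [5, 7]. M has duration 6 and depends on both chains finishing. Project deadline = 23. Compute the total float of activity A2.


Forward pass: ES(A2) = sum of predecessors on chain A = 5
EF = ES + duration = 5 + 10 = 15
Backward pass: LF(M) = deadline = 23; LS(M) = 23 - 6 = 17
LF(A2) = LS(M) - sum(successors on chain A) = 17 - 0 = 17
LS = LF - duration = 17 - 10 = 7
Total float = LS - ES = 7 - 5 = 2

2


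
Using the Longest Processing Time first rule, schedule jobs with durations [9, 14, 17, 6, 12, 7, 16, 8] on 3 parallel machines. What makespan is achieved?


Sort jobs in decreasing order (LPT): [17, 16, 14, 12, 9, 8, 7, 6]
Assign each job to the least loaded machine:
  Machine 1: jobs [17, 8, 7], load = 32
  Machine 2: jobs [16, 9, 6], load = 31
  Machine 3: jobs [14, 12], load = 26
Makespan = max load = 32

32


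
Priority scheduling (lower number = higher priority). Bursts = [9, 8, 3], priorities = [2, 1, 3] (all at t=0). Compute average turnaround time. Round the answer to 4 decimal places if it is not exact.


Sort by priority (ascending = highest first):
Order: [(1, 8), (2, 9), (3, 3)]
Completion times:
  Priority 1, burst=8, C=8
  Priority 2, burst=9, C=17
  Priority 3, burst=3, C=20
Average turnaround = 45/3 = 15.0

15.0


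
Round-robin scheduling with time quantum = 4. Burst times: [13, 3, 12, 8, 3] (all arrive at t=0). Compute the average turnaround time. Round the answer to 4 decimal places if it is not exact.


Time quantum = 4
Execution trace:
  J1 runs 4 units, time = 4
  J2 runs 3 units, time = 7
  J3 runs 4 units, time = 11
  J4 runs 4 units, time = 15
  J5 runs 3 units, time = 18
  J1 runs 4 units, time = 22
  J3 runs 4 units, time = 26
  J4 runs 4 units, time = 30
  J1 runs 4 units, time = 34
  J3 runs 4 units, time = 38
  J1 runs 1 units, time = 39
Finish times: [39, 7, 38, 30, 18]
Average turnaround = 132/5 = 26.4

26.4


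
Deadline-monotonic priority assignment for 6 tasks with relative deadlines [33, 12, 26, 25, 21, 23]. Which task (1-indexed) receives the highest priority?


Sort tasks by relative deadline (ascending):
  Task 2: deadline = 12
  Task 5: deadline = 21
  Task 6: deadline = 23
  Task 4: deadline = 25
  Task 3: deadline = 26
  Task 1: deadline = 33
Priority order (highest first): [2, 5, 6, 4, 3, 1]
Highest priority task = 2

2


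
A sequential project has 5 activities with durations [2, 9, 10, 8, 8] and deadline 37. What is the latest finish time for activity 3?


LF(activity 3) = deadline - sum of successor durations
Successors: activities 4 through 5 with durations [8, 8]
Sum of successor durations = 16
LF = 37 - 16 = 21

21


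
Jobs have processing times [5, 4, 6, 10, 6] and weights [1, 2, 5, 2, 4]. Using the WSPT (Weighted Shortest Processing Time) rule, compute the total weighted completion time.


Compute p/w ratios and sort ascending (WSPT): [(6, 5), (6, 4), (4, 2), (5, 1), (10, 2)]
Compute weighted completion times:
  Job (p=6,w=5): C=6, w*C=5*6=30
  Job (p=6,w=4): C=12, w*C=4*12=48
  Job (p=4,w=2): C=16, w*C=2*16=32
  Job (p=5,w=1): C=21, w*C=1*21=21
  Job (p=10,w=2): C=31, w*C=2*31=62
Total weighted completion time = 193

193


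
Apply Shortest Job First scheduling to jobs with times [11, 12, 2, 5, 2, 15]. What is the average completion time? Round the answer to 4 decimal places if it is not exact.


SJF order (ascending): [2, 2, 5, 11, 12, 15]
Completion times:
  Job 1: burst=2, C=2
  Job 2: burst=2, C=4
  Job 3: burst=5, C=9
  Job 4: burst=11, C=20
  Job 5: burst=12, C=32
  Job 6: burst=15, C=47
Average completion = 114/6 = 19.0

19.0


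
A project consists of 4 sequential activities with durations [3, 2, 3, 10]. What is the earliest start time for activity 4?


Activity 4 starts after activities 1 through 3 complete.
Predecessor durations: [3, 2, 3]
ES = 3 + 2 + 3 = 8

8


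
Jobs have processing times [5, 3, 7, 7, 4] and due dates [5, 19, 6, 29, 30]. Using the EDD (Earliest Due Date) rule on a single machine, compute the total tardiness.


Sort by due date (EDD order): [(5, 5), (7, 6), (3, 19), (7, 29), (4, 30)]
Compute completion times and tardiness:
  Job 1: p=5, d=5, C=5, tardiness=max(0,5-5)=0
  Job 2: p=7, d=6, C=12, tardiness=max(0,12-6)=6
  Job 3: p=3, d=19, C=15, tardiness=max(0,15-19)=0
  Job 4: p=7, d=29, C=22, tardiness=max(0,22-29)=0
  Job 5: p=4, d=30, C=26, tardiness=max(0,26-30)=0
Total tardiness = 6

6


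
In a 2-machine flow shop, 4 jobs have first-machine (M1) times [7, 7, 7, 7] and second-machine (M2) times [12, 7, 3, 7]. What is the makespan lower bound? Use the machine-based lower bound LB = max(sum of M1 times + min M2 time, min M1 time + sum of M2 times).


LB1 = sum(M1 times) + min(M2 times) = 28 + 3 = 31
LB2 = min(M1 times) + sum(M2 times) = 7 + 29 = 36
Lower bound = max(LB1, LB2) = max(31, 36) = 36

36


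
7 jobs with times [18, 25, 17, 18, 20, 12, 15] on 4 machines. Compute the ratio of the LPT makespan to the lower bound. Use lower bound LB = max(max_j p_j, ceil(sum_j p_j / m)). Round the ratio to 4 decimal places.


LPT order: [25, 20, 18, 18, 17, 15, 12]
Machine loads after assignment: [25, 32, 35, 33]
LPT makespan = 35
Lower bound = max(max_job, ceil(total/4)) = max(25, 32) = 32
Ratio = 35 / 32 = 1.0938

1.0938


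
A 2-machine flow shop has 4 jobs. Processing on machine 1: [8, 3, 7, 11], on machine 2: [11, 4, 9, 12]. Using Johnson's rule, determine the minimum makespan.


Apply Johnson's rule:
  Group 1 (a <= b): [(2, 3, 4), (3, 7, 9), (1, 8, 11), (4, 11, 12)]
  Group 2 (a > b): []
Optimal job order: [2, 3, 1, 4]
Schedule:
  Job 2: M1 done at 3, M2 done at 7
  Job 3: M1 done at 10, M2 done at 19
  Job 1: M1 done at 18, M2 done at 30
  Job 4: M1 done at 29, M2 done at 42
Makespan = 42

42


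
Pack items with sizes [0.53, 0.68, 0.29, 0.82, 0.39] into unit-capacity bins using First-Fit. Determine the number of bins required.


Place items sequentially using First-Fit:
  Item 0.53 -> new Bin 1
  Item 0.68 -> new Bin 2
  Item 0.29 -> Bin 1 (now 0.82)
  Item 0.82 -> new Bin 3
  Item 0.39 -> new Bin 4
Total bins used = 4

4


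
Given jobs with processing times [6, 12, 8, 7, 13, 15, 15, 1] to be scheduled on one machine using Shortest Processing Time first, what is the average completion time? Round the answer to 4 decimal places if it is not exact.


Sort jobs by processing time (SPT order): [1, 6, 7, 8, 12, 13, 15, 15]
Compute completion times sequentially:
  Job 1: processing = 1, completes at 1
  Job 2: processing = 6, completes at 7
  Job 3: processing = 7, completes at 14
  Job 4: processing = 8, completes at 22
  Job 5: processing = 12, completes at 34
  Job 6: processing = 13, completes at 47
  Job 7: processing = 15, completes at 62
  Job 8: processing = 15, completes at 77
Sum of completion times = 264
Average completion time = 264/8 = 33.0

33.0


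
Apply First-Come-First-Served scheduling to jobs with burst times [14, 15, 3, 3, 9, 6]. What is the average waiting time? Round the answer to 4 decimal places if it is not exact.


FCFS order (as given): [14, 15, 3, 3, 9, 6]
Waiting times:
  Job 1: wait = 0
  Job 2: wait = 14
  Job 3: wait = 29
  Job 4: wait = 32
  Job 5: wait = 35
  Job 6: wait = 44
Sum of waiting times = 154
Average waiting time = 154/6 = 25.6667

25.6667


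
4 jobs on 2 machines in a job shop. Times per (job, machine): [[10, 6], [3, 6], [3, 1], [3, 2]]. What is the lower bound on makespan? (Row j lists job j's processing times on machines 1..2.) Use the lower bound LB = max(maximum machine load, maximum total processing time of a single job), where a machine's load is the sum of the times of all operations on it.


Machine loads:
  Machine 1: 10 + 3 + 3 + 3 = 19
  Machine 2: 6 + 6 + 1 + 2 = 15
Max machine load = 19
Job totals:
  Job 1: 16
  Job 2: 9
  Job 3: 4
  Job 4: 5
Max job total = 16
Lower bound = max(19, 16) = 19

19


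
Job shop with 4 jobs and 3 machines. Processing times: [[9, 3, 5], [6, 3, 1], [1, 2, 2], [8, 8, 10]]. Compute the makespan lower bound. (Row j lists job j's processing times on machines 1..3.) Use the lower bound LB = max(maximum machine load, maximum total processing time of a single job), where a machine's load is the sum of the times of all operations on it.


Machine loads:
  Machine 1: 9 + 6 + 1 + 8 = 24
  Machine 2: 3 + 3 + 2 + 8 = 16
  Machine 3: 5 + 1 + 2 + 10 = 18
Max machine load = 24
Job totals:
  Job 1: 17
  Job 2: 10
  Job 3: 5
  Job 4: 26
Max job total = 26
Lower bound = max(24, 26) = 26

26


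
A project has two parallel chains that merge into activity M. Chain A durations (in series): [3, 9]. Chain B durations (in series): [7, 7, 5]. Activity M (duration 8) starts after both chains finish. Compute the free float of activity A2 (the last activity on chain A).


ES(A2) = sum of predecessors on chain A = 3
EF(A2) = ES + duration = 3 + 9 = 12
Successor of A2 is M. ES(M) = max(sum(A), sum(B)) = max(12, 19) = 19
Free float = ES(successor) - EF(current) = 19 - 12 = 7

7


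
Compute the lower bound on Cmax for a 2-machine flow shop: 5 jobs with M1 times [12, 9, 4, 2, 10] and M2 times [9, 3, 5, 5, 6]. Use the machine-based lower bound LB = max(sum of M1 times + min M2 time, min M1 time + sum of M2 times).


LB1 = sum(M1 times) + min(M2 times) = 37 + 3 = 40
LB2 = min(M1 times) + sum(M2 times) = 2 + 28 = 30
Lower bound = max(LB1, LB2) = max(40, 30) = 40

40


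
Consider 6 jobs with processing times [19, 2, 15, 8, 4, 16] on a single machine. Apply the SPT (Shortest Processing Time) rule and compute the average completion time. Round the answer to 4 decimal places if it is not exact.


Sort jobs by processing time (SPT order): [2, 4, 8, 15, 16, 19]
Compute completion times sequentially:
  Job 1: processing = 2, completes at 2
  Job 2: processing = 4, completes at 6
  Job 3: processing = 8, completes at 14
  Job 4: processing = 15, completes at 29
  Job 5: processing = 16, completes at 45
  Job 6: processing = 19, completes at 64
Sum of completion times = 160
Average completion time = 160/6 = 26.6667

26.6667


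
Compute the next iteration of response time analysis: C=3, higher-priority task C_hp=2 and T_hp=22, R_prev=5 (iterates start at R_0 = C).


R_next = C + ceil(R_prev / T_hp) * C_hp
ceil(5 / 22) = ceil(0.2273) = 1
Interference = 1 * 2 = 2
R_next = 3 + 2 = 5
R_next = R_prev, so the iteration has converged (response time = 5).

5


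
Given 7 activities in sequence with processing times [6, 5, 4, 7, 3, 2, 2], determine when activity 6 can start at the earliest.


Activity 6 starts after activities 1 through 5 complete.
Predecessor durations: [6, 5, 4, 7, 3]
ES = 6 + 5 + 4 + 7 + 3 = 25

25


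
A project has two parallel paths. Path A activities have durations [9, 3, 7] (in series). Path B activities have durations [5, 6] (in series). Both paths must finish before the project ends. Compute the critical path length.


Path A total = 9 + 3 + 7 = 19
Path B total = 5 + 6 = 11
Critical path = longest path = max(19, 11) = 19

19


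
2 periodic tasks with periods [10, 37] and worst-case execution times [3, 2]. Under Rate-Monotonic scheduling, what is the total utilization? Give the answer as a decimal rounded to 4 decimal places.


Compute individual utilizations (exact fractions):
  Task 1: C/T = 3/10 (approx. 0.3)
  Task 2: C/T = 2/37 (approx. 0.0541)
Total utilization U = 3/10 + 2/37 = 131/370
Rounded to 4 decimal places: U = 0.3541
RM (Liu & Layland) bound for 2 tasks = 0.828427; compare with U = 131/370 (approx. 0.354054)
U <= bound, so schedulable by RM sufficient condition.

0.3541


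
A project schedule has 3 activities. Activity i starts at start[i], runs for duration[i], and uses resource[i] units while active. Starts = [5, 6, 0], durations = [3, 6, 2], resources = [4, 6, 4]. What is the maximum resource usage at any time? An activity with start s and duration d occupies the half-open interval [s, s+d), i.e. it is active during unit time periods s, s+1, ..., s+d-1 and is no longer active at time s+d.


Each activity i is active on [start_i, start_i + duration_i).
Compute total resource usage per time slot:
  t=0: active resources = [4], total = 4
  t=1: active resources = [4], total = 4
  t=2: active resources = [], total = 0
  t=3: active resources = [], total = 0
  t=4: active resources = [], total = 0
  t=5: active resources = [4], total = 4
  t=6: active resources = [4, 6], total = 10
  t=7: active resources = [4, 6], total = 10
  t=8: active resources = [6], total = 6
  t=9: active resources = [6], total = 6
  t=10: active resources = [6], total = 6
  t=11: active resources = [6], total = 6
Peak resource demand = 10

10


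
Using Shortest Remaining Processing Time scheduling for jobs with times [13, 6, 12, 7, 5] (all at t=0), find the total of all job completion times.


Since all jobs arrive at t=0, SRPT equals SPT ordering.
SPT order: [5, 6, 7, 12, 13]
Completion times:
  Job 1: p=5, C=5
  Job 2: p=6, C=11
  Job 3: p=7, C=18
  Job 4: p=12, C=30
  Job 5: p=13, C=43
Total completion time = 5 + 11 + 18 + 30 + 43 = 107

107


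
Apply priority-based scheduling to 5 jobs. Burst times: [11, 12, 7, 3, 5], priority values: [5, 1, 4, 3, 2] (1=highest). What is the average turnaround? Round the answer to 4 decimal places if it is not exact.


Sort by priority (ascending = highest first):
Order: [(1, 12), (2, 5), (3, 3), (4, 7), (5, 11)]
Completion times:
  Priority 1, burst=12, C=12
  Priority 2, burst=5, C=17
  Priority 3, burst=3, C=20
  Priority 4, burst=7, C=27
  Priority 5, burst=11, C=38
Average turnaround = 114/5 = 22.8

22.8


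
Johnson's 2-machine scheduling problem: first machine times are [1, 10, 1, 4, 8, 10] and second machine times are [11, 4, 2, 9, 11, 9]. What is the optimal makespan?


Apply Johnson's rule:
  Group 1 (a <= b): [(1, 1, 11), (3, 1, 2), (4, 4, 9), (5, 8, 11)]
  Group 2 (a > b): [(6, 10, 9), (2, 10, 4)]
Optimal job order: [1, 3, 4, 5, 6, 2]
Schedule:
  Job 1: M1 done at 1, M2 done at 12
  Job 3: M1 done at 2, M2 done at 14
  Job 4: M1 done at 6, M2 done at 23
  Job 5: M1 done at 14, M2 done at 34
  Job 6: M1 done at 24, M2 done at 43
  Job 2: M1 done at 34, M2 done at 47
Makespan = 47

47


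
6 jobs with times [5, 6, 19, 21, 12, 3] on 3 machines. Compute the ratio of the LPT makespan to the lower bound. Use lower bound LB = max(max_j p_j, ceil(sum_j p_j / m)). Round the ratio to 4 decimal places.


LPT order: [21, 19, 12, 6, 5, 3]
Machine loads after assignment: [21, 22, 23]
LPT makespan = 23
Lower bound = max(max_job, ceil(total/3)) = max(21, 22) = 22
Ratio = 23 / 22 = 1.0455

1.0455


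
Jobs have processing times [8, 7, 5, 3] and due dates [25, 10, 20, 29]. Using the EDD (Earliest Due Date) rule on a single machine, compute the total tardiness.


Sort by due date (EDD order): [(7, 10), (5, 20), (8, 25), (3, 29)]
Compute completion times and tardiness:
  Job 1: p=7, d=10, C=7, tardiness=max(0,7-10)=0
  Job 2: p=5, d=20, C=12, tardiness=max(0,12-20)=0
  Job 3: p=8, d=25, C=20, tardiness=max(0,20-25)=0
  Job 4: p=3, d=29, C=23, tardiness=max(0,23-29)=0
Total tardiness = 0

0


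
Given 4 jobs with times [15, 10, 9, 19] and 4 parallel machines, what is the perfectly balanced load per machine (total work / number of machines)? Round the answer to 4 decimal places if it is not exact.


Total processing time = 15 + 10 + 9 + 19 = 53
Number of machines = 4
Ideal balanced load = 53 / 4 = 13.25

13.25


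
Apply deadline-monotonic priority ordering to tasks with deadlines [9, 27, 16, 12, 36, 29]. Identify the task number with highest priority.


Sort tasks by relative deadline (ascending):
  Task 1: deadline = 9
  Task 4: deadline = 12
  Task 3: deadline = 16
  Task 2: deadline = 27
  Task 6: deadline = 29
  Task 5: deadline = 36
Priority order (highest first): [1, 4, 3, 2, 6, 5]
Highest priority task = 1

1


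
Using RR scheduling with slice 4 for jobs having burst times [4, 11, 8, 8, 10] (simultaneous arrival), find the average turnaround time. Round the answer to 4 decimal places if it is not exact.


Time quantum = 4
Execution trace:
  J1 runs 4 units, time = 4
  J2 runs 4 units, time = 8
  J3 runs 4 units, time = 12
  J4 runs 4 units, time = 16
  J5 runs 4 units, time = 20
  J2 runs 4 units, time = 24
  J3 runs 4 units, time = 28
  J4 runs 4 units, time = 32
  J5 runs 4 units, time = 36
  J2 runs 3 units, time = 39
  J5 runs 2 units, time = 41
Finish times: [4, 39, 28, 32, 41]
Average turnaround = 144/5 = 28.8

28.8


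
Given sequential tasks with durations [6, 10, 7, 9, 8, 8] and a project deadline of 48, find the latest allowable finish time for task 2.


LF(activity 2) = deadline - sum of successor durations
Successors: activities 3 through 6 with durations [7, 9, 8, 8]
Sum of successor durations = 32
LF = 48 - 32 = 16

16


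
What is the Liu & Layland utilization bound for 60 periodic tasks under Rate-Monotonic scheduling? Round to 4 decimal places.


Compute 2^(1/60) = 1.0116194403
Subtract 1: 1.0116194403 - 1 = 0.0116194403
Multiply by n: 60 * 0.0116194403 = 0.6971664180
Round to 4 dp: 0.6972

0.6972


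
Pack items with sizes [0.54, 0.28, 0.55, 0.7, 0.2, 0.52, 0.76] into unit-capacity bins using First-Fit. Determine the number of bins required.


Place items sequentially using First-Fit:
  Item 0.54 -> new Bin 1
  Item 0.28 -> Bin 1 (now 0.82)
  Item 0.55 -> new Bin 2
  Item 0.7 -> new Bin 3
  Item 0.2 -> Bin 2 (now 0.75)
  Item 0.52 -> new Bin 4
  Item 0.76 -> new Bin 5
Total bins used = 5

5


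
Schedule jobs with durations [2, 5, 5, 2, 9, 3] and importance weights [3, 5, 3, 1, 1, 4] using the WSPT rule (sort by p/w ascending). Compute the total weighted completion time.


Compute p/w ratios and sort ascending (WSPT): [(2, 3), (3, 4), (5, 5), (5, 3), (2, 1), (9, 1)]
Compute weighted completion times:
  Job (p=2,w=3): C=2, w*C=3*2=6
  Job (p=3,w=4): C=5, w*C=4*5=20
  Job (p=5,w=5): C=10, w*C=5*10=50
  Job (p=5,w=3): C=15, w*C=3*15=45
  Job (p=2,w=1): C=17, w*C=1*17=17
  Job (p=9,w=1): C=26, w*C=1*26=26
Total weighted completion time = 164

164


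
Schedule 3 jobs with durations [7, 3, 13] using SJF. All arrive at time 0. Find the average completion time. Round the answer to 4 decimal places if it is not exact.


SJF order (ascending): [3, 7, 13]
Completion times:
  Job 1: burst=3, C=3
  Job 2: burst=7, C=10
  Job 3: burst=13, C=23
Average completion = 36/3 = 12.0

12.0


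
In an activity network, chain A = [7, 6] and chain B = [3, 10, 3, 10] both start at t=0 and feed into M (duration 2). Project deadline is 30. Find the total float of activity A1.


Forward pass: ES(A1) = sum of predecessors on chain A = 0
EF = ES + duration = 0 + 7 = 7
Backward pass: LF(M) = deadline = 30; LS(M) = 30 - 2 = 28
LF(A1) = LS(M) - sum(successors on chain A) = 28 - 6 = 22
LS = LF - duration = 22 - 7 = 15
Total float = LS - ES = 15 - 0 = 15

15
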